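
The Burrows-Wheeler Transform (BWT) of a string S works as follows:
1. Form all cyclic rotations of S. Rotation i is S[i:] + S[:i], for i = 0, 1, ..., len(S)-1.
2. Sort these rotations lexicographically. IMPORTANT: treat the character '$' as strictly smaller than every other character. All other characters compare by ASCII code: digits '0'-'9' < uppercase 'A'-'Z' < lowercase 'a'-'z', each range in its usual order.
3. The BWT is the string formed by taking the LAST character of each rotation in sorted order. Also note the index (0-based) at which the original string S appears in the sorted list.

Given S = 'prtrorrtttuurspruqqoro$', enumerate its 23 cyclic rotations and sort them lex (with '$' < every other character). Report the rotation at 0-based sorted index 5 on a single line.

Answer: pruqqoro$prtrorrtttuurs

Derivation:
All 23 rotations (rotation i = S[i:]+S[:i]):
  rot[0] = prtrorrtttuurspruqqoro$
  rot[1] = rtrorrtttuurspruqqoro$p
  rot[2] = trorrtttuurspruqqoro$pr
  rot[3] = rorrtttuurspruqqoro$prt
  rot[4] = orrtttuurspruqqoro$prtr
  rot[5] = rrtttuurspruqqoro$prtro
  rot[6] = rtttuurspruqqoro$prtror
  rot[7] = tttuurspruqqoro$prtrorr
  rot[8] = ttuurspruqqoro$prtrorrt
  rot[9] = tuurspruqqoro$prtrorrtt
  rot[10] = uurspruqqoro$prtrorrttt
  rot[11] = urspruqqoro$prtrorrtttu
  rot[12] = rspruqqoro$prtrorrtttuu
  rot[13] = spruqqoro$prtrorrtttuur
  rot[14] = pruqqoro$prtrorrtttuurs
  rot[15] = ruqqoro$prtrorrtttuursp
  rot[16] = uqqoro$prtrorrtttuurspr
  rot[17] = qqoro$prtrorrtttuurspru
  rot[18] = qoro$prtrorrtttuurspruq
  rot[19] = oro$prtrorrtttuurspruqq
  rot[20] = ro$prtrorrtttuurspruqqo
  rot[21] = o$prtrorrtttuurspruqqor
  rot[22] = $prtrorrtttuurspruqqoro
Sorted (with $ < everything):
  sorted[0] = $prtrorrtttuurspruqqoro
  sorted[1] = o$prtrorrtttuurspruqqor
  sorted[2] = oro$prtrorrtttuurspruqq
  sorted[3] = orrtttuurspruqqoro$prtr
  sorted[4] = prtrorrtttuurspruqqoro$
  sorted[5] = pruqqoro$prtrorrtttuurs
  sorted[6] = qoro$prtrorrtttuurspruq
  sorted[7] = qqoro$prtrorrtttuurspru
  sorted[8] = ro$prtrorrtttuurspruqqo
  sorted[9] = rorrtttuurspruqqoro$prt
  sorted[10] = rrtttuurspruqqoro$prtro
  sorted[11] = rspruqqoro$prtrorrtttuu
  sorted[12] = rtrorrtttuurspruqqoro$p
  sorted[13] = rtttuurspruqqoro$prtror
  sorted[14] = ruqqoro$prtrorrtttuursp
  sorted[15] = spruqqoro$prtrorrtttuur
  sorted[16] = trorrtttuurspruqqoro$pr
  sorted[17] = tttuurspruqqoro$prtrorr
  sorted[18] = ttuurspruqqoro$prtrorrt
  sorted[19] = tuurspruqqoro$prtrorrtt
  sorted[20] = uqqoro$prtrorrtttuurspr
  sorted[21] = urspruqqoro$prtrorrtttu
  sorted[22] = uurspruqqoro$prtrorrttt
sorted[5] = pruqqoro$prtrorrtttuurs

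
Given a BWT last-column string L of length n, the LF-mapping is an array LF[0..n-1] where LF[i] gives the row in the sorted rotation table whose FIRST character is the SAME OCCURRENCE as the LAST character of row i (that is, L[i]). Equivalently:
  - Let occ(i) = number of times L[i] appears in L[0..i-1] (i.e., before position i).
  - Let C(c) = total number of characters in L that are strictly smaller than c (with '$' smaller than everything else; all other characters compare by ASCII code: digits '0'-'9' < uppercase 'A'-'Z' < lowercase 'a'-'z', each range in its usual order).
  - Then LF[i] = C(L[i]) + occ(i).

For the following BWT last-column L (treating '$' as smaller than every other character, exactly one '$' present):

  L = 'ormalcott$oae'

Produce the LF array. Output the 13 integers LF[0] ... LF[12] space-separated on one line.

Char counts: '$':1, 'a':2, 'c':1, 'e':1, 'l':1, 'm':1, 'o':3, 'r':1, 't':2
C (first-col start): C('$')=0, C('a')=1, C('c')=3, C('e')=4, C('l')=5, C('m')=6, C('o')=7, C('r')=10, C('t')=11
L[0]='o': occ=0, LF[0]=C('o')+0=7+0=7
L[1]='r': occ=0, LF[1]=C('r')+0=10+0=10
L[2]='m': occ=0, LF[2]=C('m')+0=6+0=6
L[3]='a': occ=0, LF[3]=C('a')+0=1+0=1
L[4]='l': occ=0, LF[4]=C('l')+0=5+0=5
L[5]='c': occ=0, LF[5]=C('c')+0=3+0=3
L[6]='o': occ=1, LF[6]=C('o')+1=7+1=8
L[7]='t': occ=0, LF[7]=C('t')+0=11+0=11
L[8]='t': occ=1, LF[8]=C('t')+1=11+1=12
L[9]='$': occ=0, LF[9]=C('$')+0=0+0=0
L[10]='o': occ=2, LF[10]=C('o')+2=7+2=9
L[11]='a': occ=1, LF[11]=C('a')+1=1+1=2
L[12]='e': occ=0, LF[12]=C('e')+0=4+0=4

Answer: 7 10 6 1 5 3 8 11 12 0 9 2 4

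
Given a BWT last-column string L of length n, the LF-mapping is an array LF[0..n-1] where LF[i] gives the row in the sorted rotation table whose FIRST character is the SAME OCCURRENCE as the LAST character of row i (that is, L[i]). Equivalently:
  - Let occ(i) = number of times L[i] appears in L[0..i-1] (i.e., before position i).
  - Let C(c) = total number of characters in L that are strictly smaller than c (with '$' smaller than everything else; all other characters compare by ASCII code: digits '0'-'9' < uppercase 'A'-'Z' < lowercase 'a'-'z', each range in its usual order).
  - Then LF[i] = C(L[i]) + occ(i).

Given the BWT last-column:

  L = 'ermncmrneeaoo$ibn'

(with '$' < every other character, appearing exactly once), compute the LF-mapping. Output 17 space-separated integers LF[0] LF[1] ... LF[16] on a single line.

Char counts: '$':1, 'a':1, 'b':1, 'c':1, 'e':3, 'i':1, 'm':2, 'n':3, 'o':2, 'r':2
C (first-col start): C('$')=0, C('a')=1, C('b')=2, C('c')=3, C('e')=4, C('i')=7, C('m')=8, C('n')=10, C('o')=13, C('r')=15
L[0]='e': occ=0, LF[0]=C('e')+0=4+0=4
L[1]='r': occ=0, LF[1]=C('r')+0=15+0=15
L[2]='m': occ=0, LF[2]=C('m')+0=8+0=8
L[3]='n': occ=0, LF[3]=C('n')+0=10+0=10
L[4]='c': occ=0, LF[4]=C('c')+0=3+0=3
L[5]='m': occ=1, LF[5]=C('m')+1=8+1=9
L[6]='r': occ=1, LF[6]=C('r')+1=15+1=16
L[7]='n': occ=1, LF[7]=C('n')+1=10+1=11
L[8]='e': occ=1, LF[8]=C('e')+1=4+1=5
L[9]='e': occ=2, LF[9]=C('e')+2=4+2=6
L[10]='a': occ=0, LF[10]=C('a')+0=1+0=1
L[11]='o': occ=0, LF[11]=C('o')+0=13+0=13
L[12]='o': occ=1, LF[12]=C('o')+1=13+1=14
L[13]='$': occ=0, LF[13]=C('$')+0=0+0=0
L[14]='i': occ=0, LF[14]=C('i')+0=7+0=7
L[15]='b': occ=0, LF[15]=C('b')+0=2+0=2
L[16]='n': occ=2, LF[16]=C('n')+2=10+2=12

Answer: 4 15 8 10 3 9 16 11 5 6 1 13 14 0 7 2 12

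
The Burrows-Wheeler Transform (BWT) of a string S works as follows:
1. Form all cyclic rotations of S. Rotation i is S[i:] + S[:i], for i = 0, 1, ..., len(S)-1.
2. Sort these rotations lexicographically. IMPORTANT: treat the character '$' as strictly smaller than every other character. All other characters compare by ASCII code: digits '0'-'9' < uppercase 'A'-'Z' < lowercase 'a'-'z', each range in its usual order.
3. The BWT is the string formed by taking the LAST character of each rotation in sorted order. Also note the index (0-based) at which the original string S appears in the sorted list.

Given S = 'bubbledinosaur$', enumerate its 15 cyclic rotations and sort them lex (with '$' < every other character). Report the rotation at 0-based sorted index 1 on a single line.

Answer: aur$bubbledinos

Derivation:
All 15 rotations (rotation i = S[i:]+S[:i]):
  rot[0] = bubbledinosaur$
  rot[1] = ubbledinosaur$b
  rot[2] = bbledinosaur$bu
  rot[3] = bledinosaur$bub
  rot[4] = ledinosaur$bubb
  rot[5] = edinosaur$bubbl
  rot[6] = dinosaur$bubble
  rot[7] = inosaur$bubbled
  rot[8] = nosaur$bubbledi
  rot[9] = osaur$bubbledin
  rot[10] = saur$bubbledino
  rot[11] = aur$bubbledinos
  rot[12] = ur$bubbledinosa
  rot[13] = r$bubbledinosau
  rot[14] = $bubbledinosaur
Sorted (with $ < everything):
  sorted[0] = $bubbledinosaur
  sorted[1] = aur$bubbledinos
  sorted[2] = bbledinosaur$bu
  sorted[3] = bledinosaur$bub
  sorted[4] = bubbledinosaur$
  sorted[5] = dinosaur$bubble
  sorted[6] = edinosaur$bubbl
  sorted[7] = inosaur$bubbled
  sorted[8] = ledinosaur$bubb
  sorted[9] = nosaur$bubbledi
  sorted[10] = osaur$bubbledin
  sorted[11] = r$bubbledinosau
  sorted[12] = saur$bubbledino
  sorted[13] = ubbledinosaur$b
  sorted[14] = ur$bubbledinosa
sorted[1] = aur$bubbledinos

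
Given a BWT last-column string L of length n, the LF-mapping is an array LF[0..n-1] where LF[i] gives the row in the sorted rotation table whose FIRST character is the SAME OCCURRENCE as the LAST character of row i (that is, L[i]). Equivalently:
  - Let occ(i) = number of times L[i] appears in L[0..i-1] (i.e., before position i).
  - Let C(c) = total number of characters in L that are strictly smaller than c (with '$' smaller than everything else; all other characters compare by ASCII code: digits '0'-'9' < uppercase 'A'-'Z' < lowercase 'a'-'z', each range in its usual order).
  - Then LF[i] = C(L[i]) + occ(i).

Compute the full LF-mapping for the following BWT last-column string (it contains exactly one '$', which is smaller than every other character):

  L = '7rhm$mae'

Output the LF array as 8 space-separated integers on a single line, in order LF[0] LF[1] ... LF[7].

Char counts: '$':1, '7':1, 'a':1, 'e':1, 'h':1, 'm':2, 'r':1
C (first-col start): C('$')=0, C('7')=1, C('a')=2, C('e')=3, C('h')=4, C('m')=5, C('r')=7
L[0]='7': occ=0, LF[0]=C('7')+0=1+0=1
L[1]='r': occ=0, LF[1]=C('r')+0=7+0=7
L[2]='h': occ=0, LF[2]=C('h')+0=4+0=4
L[3]='m': occ=0, LF[3]=C('m')+0=5+0=5
L[4]='$': occ=0, LF[4]=C('$')+0=0+0=0
L[5]='m': occ=1, LF[5]=C('m')+1=5+1=6
L[6]='a': occ=0, LF[6]=C('a')+0=2+0=2
L[7]='e': occ=0, LF[7]=C('e')+0=3+0=3

Answer: 1 7 4 5 0 6 2 3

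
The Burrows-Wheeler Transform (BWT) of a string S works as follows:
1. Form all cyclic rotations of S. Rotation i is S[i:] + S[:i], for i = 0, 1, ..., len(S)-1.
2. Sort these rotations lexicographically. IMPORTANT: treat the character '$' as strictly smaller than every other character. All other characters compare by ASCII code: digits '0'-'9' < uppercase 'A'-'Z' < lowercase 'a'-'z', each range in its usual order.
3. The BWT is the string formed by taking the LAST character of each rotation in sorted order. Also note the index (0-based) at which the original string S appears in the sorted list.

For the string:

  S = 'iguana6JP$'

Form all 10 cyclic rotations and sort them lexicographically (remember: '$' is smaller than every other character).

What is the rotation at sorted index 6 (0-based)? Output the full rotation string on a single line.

All 10 rotations (rotation i = S[i:]+S[:i]):
  rot[0] = iguana6JP$
  rot[1] = guana6JP$i
  rot[2] = uana6JP$ig
  rot[3] = ana6JP$igu
  rot[4] = na6JP$igua
  rot[5] = a6JP$iguan
  rot[6] = 6JP$iguana
  rot[7] = JP$iguana6
  rot[8] = P$iguana6J
  rot[9] = $iguana6JP
Sorted (with $ < everything):
  sorted[0] = $iguana6JP
  sorted[1] = 6JP$iguana
  sorted[2] = JP$iguana6
  sorted[3] = P$iguana6J
  sorted[4] = a6JP$iguan
  sorted[5] = ana6JP$igu
  sorted[6] = guana6JP$i
  sorted[7] = iguana6JP$
  sorted[8] = na6JP$igua
  sorted[9] = uana6JP$ig
sorted[6] = guana6JP$i

Answer: guana6JP$i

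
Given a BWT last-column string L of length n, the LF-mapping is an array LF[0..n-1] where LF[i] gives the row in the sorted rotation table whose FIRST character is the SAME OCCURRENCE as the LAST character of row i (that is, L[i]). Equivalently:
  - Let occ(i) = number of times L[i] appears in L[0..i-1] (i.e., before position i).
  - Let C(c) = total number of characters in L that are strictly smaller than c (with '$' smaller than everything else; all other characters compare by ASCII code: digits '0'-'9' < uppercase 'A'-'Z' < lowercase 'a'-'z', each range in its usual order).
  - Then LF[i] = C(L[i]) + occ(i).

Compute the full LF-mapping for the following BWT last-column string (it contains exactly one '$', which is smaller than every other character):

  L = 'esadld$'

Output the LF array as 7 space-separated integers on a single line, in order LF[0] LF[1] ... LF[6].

Answer: 4 6 1 2 5 3 0

Derivation:
Char counts: '$':1, 'a':1, 'd':2, 'e':1, 'l':1, 's':1
C (first-col start): C('$')=0, C('a')=1, C('d')=2, C('e')=4, C('l')=5, C('s')=6
L[0]='e': occ=0, LF[0]=C('e')+0=4+0=4
L[1]='s': occ=0, LF[1]=C('s')+0=6+0=6
L[2]='a': occ=0, LF[2]=C('a')+0=1+0=1
L[3]='d': occ=0, LF[3]=C('d')+0=2+0=2
L[4]='l': occ=0, LF[4]=C('l')+0=5+0=5
L[5]='d': occ=1, LF[5]=C('d')+1=2+1=3
L[6]='$': occ=0, LF[6]=C('$')+0=0+0=0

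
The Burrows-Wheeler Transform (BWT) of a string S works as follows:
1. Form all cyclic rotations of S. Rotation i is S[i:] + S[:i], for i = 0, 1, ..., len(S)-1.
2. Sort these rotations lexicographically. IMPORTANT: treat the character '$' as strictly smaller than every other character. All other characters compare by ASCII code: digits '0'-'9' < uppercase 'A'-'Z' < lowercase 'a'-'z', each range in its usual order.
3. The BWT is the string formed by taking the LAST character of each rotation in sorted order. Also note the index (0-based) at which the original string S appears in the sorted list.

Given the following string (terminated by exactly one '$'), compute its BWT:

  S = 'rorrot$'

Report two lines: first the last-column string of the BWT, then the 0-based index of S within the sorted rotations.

All 7 rotations (rotation i = S[i:]+S[:i]):
  rot[0] = rorrot$
  rot[1] = orrot$r
  rot[2] = rrot$ro
  rot[3] = rot$ror
  rot[4] = ot$rorr
  rot[5] = t$rorro
  rot[6] = $rorrot
Sorted (with $ < everything):
  sorted[0] = $rorrot  (last char: 't')
  sorted[1] = orrot$r  (last char: 'r')
  sorted[2] = ot$rorr  (last char: 'r')
  sorted[3] = rorrot$  (last char: '$')
  sorted[4] = rot$ror  (last char: 'r')
  sorted[5] = rrot$ro  (last char: 'o')
  sorted[6] = t$rorro  (last char: 'o')
Last column: trr$roo
Original string S is at sorted index 3

Answer: trr$roo
3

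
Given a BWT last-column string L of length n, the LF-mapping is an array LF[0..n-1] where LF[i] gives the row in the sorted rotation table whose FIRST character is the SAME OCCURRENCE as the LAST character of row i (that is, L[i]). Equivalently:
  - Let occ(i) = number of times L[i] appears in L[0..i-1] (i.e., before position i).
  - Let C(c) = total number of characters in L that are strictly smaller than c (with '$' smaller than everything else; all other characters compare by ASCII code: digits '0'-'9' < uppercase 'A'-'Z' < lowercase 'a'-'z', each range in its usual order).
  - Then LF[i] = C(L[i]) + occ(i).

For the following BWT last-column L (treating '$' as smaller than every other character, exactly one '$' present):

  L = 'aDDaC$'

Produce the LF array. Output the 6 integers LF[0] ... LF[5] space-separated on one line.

Char counts: '$':1, 'C':1, 'D':2, 'a':2
C (first-col start): C('$')=0, C('C')=1, C('D')=2, C('a')=4
L[0]='a': occ=0, LF[0]=C('a')+0=4+0=4
L[1]='D': occ=0, LF[1]=C('D')+0=2+0=2
L[2]='D': occ=1, LF[2]=C('D')+1=2+1=3
L[3]='a': occ=1, LF[3]=C('a')+1=4+1=5
L[4]='C': occ=0, LF[4]=C('C')+0=1+0=1
L[5]='$': occ=0, LF[5]=C('$')+0=0+0=0

Answer: 4 2 3 5 1 0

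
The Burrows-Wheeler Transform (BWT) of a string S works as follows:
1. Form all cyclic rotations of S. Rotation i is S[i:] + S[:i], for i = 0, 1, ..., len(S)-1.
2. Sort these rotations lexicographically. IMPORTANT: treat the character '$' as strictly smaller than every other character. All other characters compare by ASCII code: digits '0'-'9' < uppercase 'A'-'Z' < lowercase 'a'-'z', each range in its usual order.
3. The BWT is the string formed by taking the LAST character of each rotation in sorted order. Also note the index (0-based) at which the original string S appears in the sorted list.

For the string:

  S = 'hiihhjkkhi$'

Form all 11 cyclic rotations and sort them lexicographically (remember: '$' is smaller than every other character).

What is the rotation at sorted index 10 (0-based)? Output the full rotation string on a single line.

Answer: kkhi$hiihhj

Derivation:
All 11 rotations (rotation i = S[i:]+S[:i]):
  rot[0] = hiihhjkkhi$
  rot[1] = iihhjkkhi$h
  rot[2] = ihhjkkhi$hi
  rot[3] = hhjkkhi$hii
  rot[4] = hjkkhi$hiih
  rot[5] = jkkhi$hiihh
  rot[6] = kkhi$hiihhj
  rot[7] = khi$hiihhjk
  rot[8] = hi$hiihhjkk
  rot[9] = i$hiihhjkkh
  rot[10] = $hiihhjkkhi
Sorted (with $ < everything):
  sorted[0] = $hiihhjkkhi
  sorted[1] = hhjkkhi$hii
  sorted[2] = hi$hiihhjkk
  sorted[3] = hiihhjkkhi$
  sorted[4] = hjkkhi$hiih
  sorted[5] = i$hiihhjkkh
  sorted[6] = ihhjkkhi$hi
  sorted[7] = iihhjkkhi$h
  sorted[8] = jkkhi$hiihh
  sorted[9] = khi$hiihhjk
  sorted[10] = kkhi$hiihhj
sorted[10] = kkhi$hiihhj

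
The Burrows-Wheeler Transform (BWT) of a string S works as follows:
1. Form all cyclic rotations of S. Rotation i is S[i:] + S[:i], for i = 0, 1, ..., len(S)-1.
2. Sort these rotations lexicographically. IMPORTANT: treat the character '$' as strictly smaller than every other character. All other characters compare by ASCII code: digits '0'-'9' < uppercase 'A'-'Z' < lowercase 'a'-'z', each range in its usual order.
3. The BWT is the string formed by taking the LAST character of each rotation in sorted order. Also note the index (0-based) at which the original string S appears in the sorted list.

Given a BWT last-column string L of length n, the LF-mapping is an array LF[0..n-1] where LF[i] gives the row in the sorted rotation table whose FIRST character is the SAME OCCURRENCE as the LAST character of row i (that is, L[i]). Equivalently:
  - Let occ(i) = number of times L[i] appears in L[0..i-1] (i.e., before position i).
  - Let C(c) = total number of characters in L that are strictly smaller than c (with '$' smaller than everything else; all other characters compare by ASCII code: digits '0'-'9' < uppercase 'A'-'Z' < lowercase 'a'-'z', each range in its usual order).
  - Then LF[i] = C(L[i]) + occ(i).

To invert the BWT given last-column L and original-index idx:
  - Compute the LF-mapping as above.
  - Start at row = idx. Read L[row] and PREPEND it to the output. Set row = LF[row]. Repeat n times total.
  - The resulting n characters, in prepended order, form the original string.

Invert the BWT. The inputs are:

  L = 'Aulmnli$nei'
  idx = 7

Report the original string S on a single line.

Answer: millenniuA$

Derivation:
LF mapping: 1 10 5 7 8 6 3 0 9 2 4
Walk LF starting at row 7, prepending L[row]:
  step 1: row=7, L[7]='$', prepend. Next row=LF[7]=0
  step 2: row=0, L[0]='A', prepend. Next row=LF[0]=1
  step 3: row=1, L[1]='u', prepend. Next row=LF[1]=10
  step 4: row=10, L[10]='i', prepend. Next row=LF[10]=4
  step 5: row=4, L[4]='n', prepend. Next row=LF[4]=8
  step 6: row=8, L[8]='n', prepend. Next row=LF[8]=9
  step 7: row=9, L[9]='e', prepend. Next row=LF[9]=2
  step 8: row=2, L[2]='l', prepend. Next row=LF[2]=5
  step 9: row=5, L[5]='l', prepend. Next row=LF[5]=6
  step 10: row=6, L[6]='i', prepend. Next row=LF[6]=3
  step 11: row=3, L[3]='m', prepend. Next row=LF[3]=7
Reversed output: millenniuA$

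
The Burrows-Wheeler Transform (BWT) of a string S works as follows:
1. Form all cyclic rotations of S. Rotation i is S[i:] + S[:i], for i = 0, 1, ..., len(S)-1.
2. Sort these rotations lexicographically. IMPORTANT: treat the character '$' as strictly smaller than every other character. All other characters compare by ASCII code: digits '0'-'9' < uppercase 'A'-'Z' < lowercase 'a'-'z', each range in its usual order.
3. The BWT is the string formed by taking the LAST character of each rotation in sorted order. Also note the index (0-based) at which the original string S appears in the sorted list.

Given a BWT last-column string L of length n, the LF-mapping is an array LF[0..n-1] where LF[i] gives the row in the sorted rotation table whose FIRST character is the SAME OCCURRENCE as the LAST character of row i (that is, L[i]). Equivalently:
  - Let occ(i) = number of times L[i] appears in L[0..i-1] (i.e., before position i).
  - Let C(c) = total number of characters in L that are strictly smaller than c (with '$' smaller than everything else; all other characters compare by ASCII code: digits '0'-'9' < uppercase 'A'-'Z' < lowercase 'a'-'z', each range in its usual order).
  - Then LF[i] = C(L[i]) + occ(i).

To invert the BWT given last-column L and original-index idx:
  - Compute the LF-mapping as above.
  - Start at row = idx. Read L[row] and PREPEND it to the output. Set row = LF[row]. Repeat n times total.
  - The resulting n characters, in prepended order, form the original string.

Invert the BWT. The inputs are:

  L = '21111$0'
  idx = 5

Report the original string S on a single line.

Answer: 111102$

Derivation:
LF mapping: 6 2 3 4 5 0 1
Walk LF starting at row 5, prepending L[row]:
  step 1: row=5, L[5]='$', prepend. Next row=LF[5]=0
  step 2: row=0, L[0]='2', prepend. Next row=LF[0]=6
  step 3: row=6, L[6]='0', prepend. Next row=LF[6]=1
  step 4: row=1, L[1]='1', prepend. Next row=LF[1]=2
  step 5: row=2, L[2]='1', prepend. Next row=LF[2]=3
  step 6: row=3, L[3]='1', prepend. Next row=LF[3]=4
  step 7: row=4, L[4]='1', prepend. Next row=LF[4]=5
Reversed output: 111102$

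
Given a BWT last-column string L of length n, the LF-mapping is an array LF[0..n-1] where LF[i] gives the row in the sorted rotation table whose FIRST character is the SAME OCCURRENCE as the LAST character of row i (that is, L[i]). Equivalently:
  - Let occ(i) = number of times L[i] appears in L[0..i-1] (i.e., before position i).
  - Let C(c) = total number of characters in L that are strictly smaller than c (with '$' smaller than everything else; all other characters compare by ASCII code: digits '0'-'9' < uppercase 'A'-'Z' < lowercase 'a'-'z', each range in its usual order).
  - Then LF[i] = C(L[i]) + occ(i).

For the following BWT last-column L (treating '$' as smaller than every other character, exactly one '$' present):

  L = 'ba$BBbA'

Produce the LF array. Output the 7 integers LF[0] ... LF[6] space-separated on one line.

Answer: 5 4 0 2 3 6 1

Derivation:
Char counts: '$':1, 'A':1, 'B':2, 'a':1, 'b':2
C (first-col start): C('$')=0, C('A')=1, C('B')=2, C('a')=4, C('b')=5
L[0]='b': occ=0, LF[0]=C('b')+0=5+0=5
L[1]='a': occ=0, LF[1]=C('a')+0=4+0=4
L[2]='$': occ=0, LF[2]=C('$')+0=0+0=0
L[3]='B': occ=0, LF[3]=C('B')+0=2+0=2
L[4]='B': occ=1, LF[4]=C('B')+1=2+1=3
L[5]='b': occ=1, LF[5]=C('b')+1=5+1=6
L[6]='A': occ=0, LF[6]=C('A')+0=1+0=1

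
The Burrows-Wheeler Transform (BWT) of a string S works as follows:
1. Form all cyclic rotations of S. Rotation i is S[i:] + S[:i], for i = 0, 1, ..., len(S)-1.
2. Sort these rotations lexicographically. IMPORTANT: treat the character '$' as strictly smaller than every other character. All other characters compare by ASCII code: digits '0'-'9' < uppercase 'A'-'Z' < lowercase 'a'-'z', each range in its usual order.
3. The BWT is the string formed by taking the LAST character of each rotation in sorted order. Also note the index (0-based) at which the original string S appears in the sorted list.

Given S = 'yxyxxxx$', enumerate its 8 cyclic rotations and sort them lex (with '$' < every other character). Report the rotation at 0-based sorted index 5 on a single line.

Answer: xyxxxx$y

Derivation:
All 8 rotations (rotation i = S[i:]+S[:i]):
  rot[0] = yxyxxxx$
  rot[1] = xyxxxx$y
  rot[2] = yxxxx$yx
  rot[3] = xxxx$yxy
  rot[4] = xxx$yxyx
  rot[5] = xx$yxyxx
  rot[6] = x$yxyxxx
  rot[7] = $yxyxxxx
Sorted (with $ < everything):
  sorted[0] = $yxyxxxx
  sorted[1] = x$yxyxxx
  sorted[2] = xx$yxyxx
  sorted[3] = xxx$yxyx
  sorted[4] = xxxx$yxy
  sorted[5] = xyxxxx$y
  sorted[6] = yxxxx$yx
  sorted[7] = yxyxxxx$
sorted[5] = xyxxxx$y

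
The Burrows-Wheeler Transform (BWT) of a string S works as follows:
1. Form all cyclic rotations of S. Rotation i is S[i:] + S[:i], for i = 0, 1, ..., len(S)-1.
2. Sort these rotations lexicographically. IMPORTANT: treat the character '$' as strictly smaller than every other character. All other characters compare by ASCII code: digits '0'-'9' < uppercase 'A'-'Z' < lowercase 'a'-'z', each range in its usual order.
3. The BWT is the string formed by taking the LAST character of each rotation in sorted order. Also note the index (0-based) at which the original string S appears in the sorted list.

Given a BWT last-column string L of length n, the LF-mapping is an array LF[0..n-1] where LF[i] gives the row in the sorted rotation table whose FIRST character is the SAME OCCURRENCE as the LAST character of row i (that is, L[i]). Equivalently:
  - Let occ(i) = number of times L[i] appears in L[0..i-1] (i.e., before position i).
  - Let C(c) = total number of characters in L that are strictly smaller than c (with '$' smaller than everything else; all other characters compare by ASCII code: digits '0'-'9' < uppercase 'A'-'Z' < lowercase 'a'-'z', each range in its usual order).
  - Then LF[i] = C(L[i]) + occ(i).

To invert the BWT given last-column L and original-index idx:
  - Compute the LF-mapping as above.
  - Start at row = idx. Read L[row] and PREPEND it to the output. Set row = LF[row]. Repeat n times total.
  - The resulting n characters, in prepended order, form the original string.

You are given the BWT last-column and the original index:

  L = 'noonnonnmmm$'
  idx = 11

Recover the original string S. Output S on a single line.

Answer: onmomomnnnn$

Derivation:
LF mapping: 4 9 10 5 6 11 7 8 1 2 3 0
Walk LF starting at row 11, prepending L[row]:
  step 1: row=11, L[11]='$', prepend. Next row=LF[11]=0
  step 2: row=0, L[0]='n', prepend. Next row=LF[0]=4
  step 3: row=4, L[4]='n', prepend. Next row=LF[4]=6
  step 4: row=6, L[6]='n', prepend. Next row=LF[6]=7
  step 5: row=7, L[7]='n', prepend. Next row=LF[7]=8
  step 6: row=8, L[8]='m', prepend. Next row=LF[8]=1
  step 7: row=1, L[1]='o', prepend. Next row=LF[1]=9
  step 8: row=9, L[9]='m', prepend. Next row=LF[9]=2
  step 9: row=2, L[2]='o', prepend. Next row=LF[2]=10
  step 10: row=10, L[10]='m', prepend. Next row=LF[10]=3
  step 11: row=3, L[3]='n', prepend. Next row=LF[3]=5
  step 12: row=5, L[5]='o', prepend. Next row=LF[5]=11
Reversed output: onmomomnnnn$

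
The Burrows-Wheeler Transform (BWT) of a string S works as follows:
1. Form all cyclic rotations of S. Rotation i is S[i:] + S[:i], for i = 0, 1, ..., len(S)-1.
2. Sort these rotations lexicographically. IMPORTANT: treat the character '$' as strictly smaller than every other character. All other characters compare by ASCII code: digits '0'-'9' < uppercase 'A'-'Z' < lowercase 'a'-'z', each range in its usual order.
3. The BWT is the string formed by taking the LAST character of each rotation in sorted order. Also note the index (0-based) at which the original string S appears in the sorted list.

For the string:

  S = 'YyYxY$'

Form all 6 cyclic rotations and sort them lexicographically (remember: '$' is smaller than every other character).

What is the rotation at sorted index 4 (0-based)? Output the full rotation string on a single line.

All 6 rotations (rotation i = S[i:]+S[:i]):
  rot[0] = YyYxY$
  rot[1] = yYxY$Y
  rot[2] = YxY$Yy
  rot[3] = xY$YyY
  rot[4] = Y$YyYx
  rot[5] = $YyYxY
Sorted (with $ < everything):
  sorted[0] = $YyYxY
  sorted[1] = Y$YyYx
  sorted[2] = YxY$Yy
  sorted[3] = YyYxY$
  sorted[4] = xY$YyY
  sorted[5] = yYxY$Y
sorted[4] = xY$YyY

Answer: xY$YyY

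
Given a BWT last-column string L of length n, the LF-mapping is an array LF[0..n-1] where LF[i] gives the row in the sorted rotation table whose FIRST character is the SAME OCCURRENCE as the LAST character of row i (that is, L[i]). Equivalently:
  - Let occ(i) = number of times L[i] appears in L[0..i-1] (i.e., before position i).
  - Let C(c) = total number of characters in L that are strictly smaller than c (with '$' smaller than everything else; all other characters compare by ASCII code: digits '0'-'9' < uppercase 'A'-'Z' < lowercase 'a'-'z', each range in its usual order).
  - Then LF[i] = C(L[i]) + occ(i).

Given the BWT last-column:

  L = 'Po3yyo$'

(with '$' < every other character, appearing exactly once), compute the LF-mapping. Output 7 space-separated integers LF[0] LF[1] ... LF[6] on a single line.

Char counts: '$':1, '3':1, 'P':1, 'o':2, 'y':2
C (first-col start): C('$')=0, C('3')=1, C('P')=2, C('o')=3, C('y')=5
L[0]='P': occ=0, LF[0]=C('P')+0=2+0=2
L[1]='o': occ=0, LF[1]=C('o')+0=3+0=3
L[2]='3': occ=0, LF[2]=C('3')+0=1+0=1
L[3]='y': occ=0, LF[3]=C('y')+0=5+0=5
L[4]='y': occ=1, LF[4]=C('y')+1=5+1=6
L[5]='o': occ=1, LF[5]=C('o')+1=3+1=4
L[6]='$': occ=0, LF[6]=C('$')+0=0+0=0

Answer: 2 3 1 5 6 4 0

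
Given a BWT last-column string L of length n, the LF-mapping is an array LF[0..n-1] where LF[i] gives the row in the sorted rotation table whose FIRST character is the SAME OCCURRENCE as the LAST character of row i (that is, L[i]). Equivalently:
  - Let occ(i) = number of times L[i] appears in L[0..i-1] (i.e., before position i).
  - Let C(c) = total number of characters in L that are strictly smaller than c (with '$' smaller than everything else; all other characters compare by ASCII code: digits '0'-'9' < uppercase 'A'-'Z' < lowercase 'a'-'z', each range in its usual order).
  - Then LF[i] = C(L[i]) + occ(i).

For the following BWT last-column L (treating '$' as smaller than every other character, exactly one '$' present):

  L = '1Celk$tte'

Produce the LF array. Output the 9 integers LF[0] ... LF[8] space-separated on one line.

Answer: 1 2 3 6 5 0 7 8 4

Derivation:
Char counts: '$':1, '1':1, 'C':1, 'e':2, 'k':1, 'l':1, 't':2
C (first-col start): C('$')=0, C('1')=1, C('C')=2, C('e')=3, C('k')=5, C('l')=6, C('t')=7
L[0]='1': occ=0, LF[0]=C('1')+0=1+0=1
L[1]='C': occ=0, LF[1]=C('C')+0=2+0=2
L[2]='e': occ=0, LF[2]=C('e')+0=3+0=3
L[3]='l': occ=0, LF[3]=C('l')+0=6+0=6
L[4]='k': occ=0, LF[4]=C('k')+0=5+0=5
L[5]='$': occ=0, LF[5]=C('$')+0=0+0=0
L[6]='t': occ=0, LF[6]=C('t')+0=7+0=7
L[7]='t': occ=1, LF[7]=C('t')+1=7+1=8
L[8]='e': occ=1, LF[8]=C('e')+1=3+1=4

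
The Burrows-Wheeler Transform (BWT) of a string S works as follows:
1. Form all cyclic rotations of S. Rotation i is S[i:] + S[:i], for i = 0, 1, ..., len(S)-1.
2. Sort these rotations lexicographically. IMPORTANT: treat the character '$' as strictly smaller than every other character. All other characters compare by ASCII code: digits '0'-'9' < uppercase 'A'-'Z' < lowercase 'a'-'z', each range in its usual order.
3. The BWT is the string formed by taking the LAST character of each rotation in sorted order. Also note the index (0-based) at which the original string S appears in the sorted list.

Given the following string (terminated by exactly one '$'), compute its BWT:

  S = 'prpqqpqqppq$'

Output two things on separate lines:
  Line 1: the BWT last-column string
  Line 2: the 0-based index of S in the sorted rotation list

Answer: qqpqr$pqqppp
5

Derivation:
All 12 rotations (rotation i = S[i:]+S[:i]):
  rot[0] = prpqqpqqppq$
  rot[1] = rpqqpqqppq$p
  rot[2] = pqqpqqppq$pr
  rot[3] = qqpqqppq$prp
  rot[4] = qpqqppq$prpq
  rot[5] = pqqppq$prpqq
  rot[6] = qqppq$prpqqp
  rot[7] = qppq$prpqqpq
  rot[8] = ppq$prpqqpqq
  rot[9] = pq$prpqqpqqp
  rot[10] = q$prpqqpqqpp
  rot[11] = $prpqqpqqppq
Sorted (with $ < everything):
  sorted[0] = $prpqqpqqppq  (last char: 'q')
  sorted[1] = ppq$prpqqpqq  (last char: 'q')
  sorted[2] = pq$prpqqpqqp  (last char: 'p')
  sorted[3] = pqqppq$prpqq  (last char: 'q')
  sorted[4] = pqqpqqppq$pr  (last char: 'r')
  sorted[5] = prpqqpqqppq$  (last char: '$')
  sorted[6] = q$prpqqpqqpp  (last char: 'p')
  sorted[7] = qppq$prpqqpq  (last char: 'q')
  sorted[8] = qpqqppq$prpq  (last char: 'q')
  sorted[9] = qqppq$prpqqp  (last char: 'p')
  sorted[10] = qqpqqppq$prp  (last char: 'p')
  sorted[11] = rpqqpqqppq$p  (last char: 'p')
Last column: qqpqr$pqqppp
Original string S is at sorted index 5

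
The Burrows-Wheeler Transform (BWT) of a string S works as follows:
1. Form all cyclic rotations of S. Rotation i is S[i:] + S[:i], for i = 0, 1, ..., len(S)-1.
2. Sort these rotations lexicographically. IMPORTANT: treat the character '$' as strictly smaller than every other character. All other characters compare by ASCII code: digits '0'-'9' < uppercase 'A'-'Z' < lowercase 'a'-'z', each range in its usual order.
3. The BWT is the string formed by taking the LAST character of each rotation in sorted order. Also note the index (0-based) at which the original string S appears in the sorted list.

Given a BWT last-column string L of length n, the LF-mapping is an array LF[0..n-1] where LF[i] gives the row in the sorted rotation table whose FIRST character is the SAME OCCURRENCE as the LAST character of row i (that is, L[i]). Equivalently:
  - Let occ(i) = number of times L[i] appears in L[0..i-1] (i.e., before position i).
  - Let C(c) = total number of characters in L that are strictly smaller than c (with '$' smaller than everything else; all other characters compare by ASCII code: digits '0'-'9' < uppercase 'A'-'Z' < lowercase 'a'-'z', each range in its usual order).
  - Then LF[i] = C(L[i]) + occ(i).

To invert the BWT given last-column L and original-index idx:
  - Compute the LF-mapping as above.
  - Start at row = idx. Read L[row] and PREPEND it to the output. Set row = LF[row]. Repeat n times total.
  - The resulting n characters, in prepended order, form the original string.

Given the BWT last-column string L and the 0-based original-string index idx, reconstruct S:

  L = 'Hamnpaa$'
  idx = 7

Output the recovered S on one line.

LF mapping: 1 2 5 6 7 3 4 0
Walk LF starting at row 7, prepending L[row]:
  step 1: row=7, L[7]='$', prepend. Next row=LF[7]=0
  step 2: row=0, L[0]='H', prepend. Next row=LF[0]=1
  step 3: row=1, L[1]='a', prepend. Next row=LF[1]=2
  step 4: row=2, L[2]='m', prepend. Next row=LF[2]=5
  step 5: row=5, L[5]='a', prepend. Next row=LF[5]=3
  step 6: row=3, L[3]='n', prepend. Next row=LF[3]=6
  step 7: row=6, L[6]='a', prepend. Next row=LF[6]=4
  step 8: row=4, L[4]='p', prepend. Next row=LF[4]=7
Reversed output: panamaH$

Answer: panamaH$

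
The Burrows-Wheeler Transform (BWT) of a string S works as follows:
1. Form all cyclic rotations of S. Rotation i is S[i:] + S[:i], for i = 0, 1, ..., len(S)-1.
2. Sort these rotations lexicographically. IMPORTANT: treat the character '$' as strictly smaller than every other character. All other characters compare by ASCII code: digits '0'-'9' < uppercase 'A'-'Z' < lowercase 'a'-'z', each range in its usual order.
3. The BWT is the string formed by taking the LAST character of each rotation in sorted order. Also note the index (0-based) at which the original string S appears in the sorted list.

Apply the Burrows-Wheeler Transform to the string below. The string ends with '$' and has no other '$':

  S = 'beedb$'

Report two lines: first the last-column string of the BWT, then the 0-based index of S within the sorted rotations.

Answer: bd$eeb
2

Derivation:
All 6 rotations (rotation i = S[i:]+S[:i]):
  rot[0] = beedb$
  rot[1] = eedb$b
  rot[2] = edb$be
  rot[3] = db$bee
  rot[4] = b$beed
  rot[5] = $beedb
Sorted (with $ < everything):
  sorted[0] = $beedb  (last char: 'b')
  sorted[1] = b$beed  (last char: 'd')
  sorted[2] = beedb$  (last char: '$')
  sorted[3] = db$bee  (last char: 'e')
  sorted[4] = edb$be  (last char: 'e')
  sorted[5] = eedb$b  (last char: 'b')
Last column: bd$eeb
Original string S is at sorted index 2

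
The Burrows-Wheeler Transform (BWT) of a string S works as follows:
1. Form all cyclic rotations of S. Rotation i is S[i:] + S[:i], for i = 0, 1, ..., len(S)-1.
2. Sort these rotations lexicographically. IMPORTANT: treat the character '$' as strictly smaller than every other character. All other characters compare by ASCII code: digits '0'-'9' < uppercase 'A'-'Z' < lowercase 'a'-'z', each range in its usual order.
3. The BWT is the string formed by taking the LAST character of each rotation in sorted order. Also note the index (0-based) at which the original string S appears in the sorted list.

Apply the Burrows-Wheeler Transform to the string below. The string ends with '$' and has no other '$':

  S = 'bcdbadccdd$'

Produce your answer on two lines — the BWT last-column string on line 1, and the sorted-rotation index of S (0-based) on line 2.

All 11 rotations (rotation i = S[i:]+S[:i]):
  rot[0] = bcdbadccdd$
  rot[1] = cdbadccdd$b
  rot[2] = dbadccdd$bc
  rot[3] = badccdd$bcd
  rot[4] = adccdd$bcdb
  rot[5] = dccdd$bcdba
  rot[6] = ccdd$bcdbad
  rot[7] = cdd$bcdbadc
  rot[8] = dd$bcdbadcc
  rot[9] = d$bcdbadccd
  rot[10] = $bcdbadccdd
Sorted (with $ < everything):
  sorted[0] = $bcdbadccdd  (last char: 'd')
  sorted[1] = adccdd$bcdb  (last char: 'b')
  sorted[2] = badccdd$bcd  (last char: 'd')
  sorted[3] = bcdbadccdd$  (last char: '$')
  sorted[4] = ccdd$bcdbad  (last char: 'd')
  sorted[5] = cdbadccdd$b  (last char: 'b')
  sorted[6] = cdd$bcdbadc  (last char: 'c')
  sorted[7] = d$bcdbadccd  (last char: 'd')
  sorted[8] = dbadccdd$bc  (last char: 'c')
  sorted[9] = dccdd$bcdba  (last char: 'a')
  sorted[10] = dd$bcdbadcc  (last char: 'c')
Last column: dbd$dbcdcac
Original string S is at sorted index 3

Answer: dbd$dbcdcac
3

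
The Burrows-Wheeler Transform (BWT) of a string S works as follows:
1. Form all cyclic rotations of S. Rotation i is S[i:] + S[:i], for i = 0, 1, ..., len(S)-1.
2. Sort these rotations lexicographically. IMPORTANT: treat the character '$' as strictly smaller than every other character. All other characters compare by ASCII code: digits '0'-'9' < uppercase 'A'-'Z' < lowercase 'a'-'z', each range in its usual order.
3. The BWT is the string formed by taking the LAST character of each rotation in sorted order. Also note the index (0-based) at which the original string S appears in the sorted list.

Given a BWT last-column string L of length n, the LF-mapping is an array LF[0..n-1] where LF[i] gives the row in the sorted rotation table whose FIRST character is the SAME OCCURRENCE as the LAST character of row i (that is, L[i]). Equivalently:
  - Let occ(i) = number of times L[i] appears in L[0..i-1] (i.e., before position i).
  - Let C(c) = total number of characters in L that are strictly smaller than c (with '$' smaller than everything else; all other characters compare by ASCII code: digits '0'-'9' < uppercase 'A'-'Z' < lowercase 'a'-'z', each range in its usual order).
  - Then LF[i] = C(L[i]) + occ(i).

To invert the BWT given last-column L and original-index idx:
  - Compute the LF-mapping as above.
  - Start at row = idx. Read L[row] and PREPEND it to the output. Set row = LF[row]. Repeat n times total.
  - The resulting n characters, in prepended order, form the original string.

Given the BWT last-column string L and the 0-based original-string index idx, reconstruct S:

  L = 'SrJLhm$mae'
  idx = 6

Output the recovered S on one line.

LF mapping: 3 9 1 2 6 7 0 8 4 5
Walk LF starting at row 6, prepending L[row]:
  step 1: row=6, L[6]='$', prepend. Next row=LF[6]=0
  step 2: row=0, L[0]='S', prepend. Next row=LF[0]=3
  step 3: row=3, L[3]='L', prepend. Next row=LF[3]=2
  step 4: row=2, L[2]='J', prepend. Next row=LF[2]=1
  step 5: row=1, L[1]='r', prepend. Next row=LF[1]=9
  step 6: row=9, L[9]='e', prepend. Next row=LF[9]=5
  step 7: row=5, L[5]='m', prepend. Next row=LF[5]=7
  step 8: row=7, L[7]='m', prepend. Next row=LF[7]=8
  step 9: row=8, L[8]='a', prepend. Next row=LF[8]=4
  step 10: row=4, L[4]='h', prepend. Next row=LF[4]=6
Reversed output: hammerJLS$

Answer: hammerJLS$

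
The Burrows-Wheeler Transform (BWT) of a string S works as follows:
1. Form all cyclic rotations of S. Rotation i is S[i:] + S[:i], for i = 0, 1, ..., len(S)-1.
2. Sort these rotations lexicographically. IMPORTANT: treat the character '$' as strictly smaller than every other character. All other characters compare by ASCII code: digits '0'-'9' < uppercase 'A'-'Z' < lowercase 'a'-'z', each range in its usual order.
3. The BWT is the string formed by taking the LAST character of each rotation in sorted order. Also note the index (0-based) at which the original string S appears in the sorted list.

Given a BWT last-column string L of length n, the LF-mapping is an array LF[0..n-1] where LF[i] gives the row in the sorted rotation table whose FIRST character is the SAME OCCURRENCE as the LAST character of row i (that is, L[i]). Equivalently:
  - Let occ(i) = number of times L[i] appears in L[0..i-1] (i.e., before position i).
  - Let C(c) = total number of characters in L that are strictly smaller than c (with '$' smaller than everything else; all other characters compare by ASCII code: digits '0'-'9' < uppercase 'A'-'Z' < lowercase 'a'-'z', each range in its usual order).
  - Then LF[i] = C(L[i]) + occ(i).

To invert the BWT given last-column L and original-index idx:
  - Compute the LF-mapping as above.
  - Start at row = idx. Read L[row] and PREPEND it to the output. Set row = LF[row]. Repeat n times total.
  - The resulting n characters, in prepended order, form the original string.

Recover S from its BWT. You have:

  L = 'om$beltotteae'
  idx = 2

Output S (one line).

Answer: beetletomato$

Derivation:
LF mapping: 8 7 0 2 3 6 10 9 11 12 4 1 5
Walk LF starting at row 2, prepending L[row]:
  step 1: row=2, L[2]='$', prepend. Next row=LF[2]=0
  step 2: row=0, L[0]='o', prepend. Next row=LF[0]=8
  step 3: row=8, L[8]='t', prepend. Next row=LF[8]=11
  step 4: row=11, L[11]='a', prepend. Next row=LF[11]=1
  step 5: row=1, L[1]='m', prepend. Next row=LF[1]=7
  step 6: row=7, L[7]='o', prepend. Next row=LF[7]=9
  step 7: row=9, L[9]='t', prepend. Next row=LF[9]=12
  step 8: row=12, L[12]='e', prepend. Next row=LF[12]=5
  step 9: row=5, L[5]='l', prepend. Next row=LF[5]=6
  step 10: row=6, L[6]='t', prepend. Next row=LF[6]=10
  step 11: row=10, L[10]='e', prepend. Next row=LF[10]=4
  step 12: row=4, L[4]='e', prepend. Next row=LF[4]=3
  step 13: row=3, L[3]='b', prepend. Next row=LF[3]=2
Reversed output: beetletomato$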